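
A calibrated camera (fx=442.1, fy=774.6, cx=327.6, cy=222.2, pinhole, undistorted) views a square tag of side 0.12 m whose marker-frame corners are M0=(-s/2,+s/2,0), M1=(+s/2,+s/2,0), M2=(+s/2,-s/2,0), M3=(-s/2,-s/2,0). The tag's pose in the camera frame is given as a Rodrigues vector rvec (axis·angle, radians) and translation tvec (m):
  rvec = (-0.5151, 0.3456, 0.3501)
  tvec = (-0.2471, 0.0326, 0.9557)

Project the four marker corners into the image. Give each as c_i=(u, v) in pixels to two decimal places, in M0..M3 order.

Intrinsics K: fx=442.1, fy=774.6, cx=327.6, cy=222.2
Marker side s = 0.12 m; corners in marker frame (Z=0):
  M0 = (-0.0600, +0.0600, 0)
  M1 = (+0.0600, +0.0600, 0)
  M2 = (+0.0600, -0.0600, 0)
  M3 = (-0.0600, -0.0600, 0)
rvec = (-0.5151, 0.3456, 0.3501), |rvec| = θ = 0.71228 rad = 40.810°
Rodrigues: sinθ=0.65356, 1−cosθ=0.24312; R = I + sinθ·[k]× + (1−cosθ)·[k]×²:
    [+0.88403 -0.40655 +0.23069]
    [+0.23593 +0.81411 +0.53062]
    [-0.40353 -0.41465 +0.81561]
t = (-0.2471, 0.0326, 0.9557) m
M0: Pc = R·M0+t = (-0.32453, +0.06729, +0.95503); u = 442.1·(-0.32453)/0.95503 + 327.6 = 177.3678, v = 774.6·(+0.06729)/0.95503 + 222.2 = 276.7779
M1: Pc = R·M1+t = (-0.21845, +0.09560, +0.90661); u = 442.1·(-0.21845)/0.90661 + 327.6 = 221.0741, v = 774.6·(+0.09560)/0.90661 + 222.2 = 303.8821
M2: Pc = R·M2+t = (-0.16967, -0.00209, +0.95637); u = 442.1·(-0.16967)/0.95637 + 327.6 = 249.1687, v = 774.6·(-0.00209)/0.95637 + 222.2 = 220.5064
M3: Pc = R·M3+t = (-0.27575, -0.03040, +1.00479); u = 442.1·(-0.27575)/1.00479 + 327.6 = 206.2728, v = 774.6·(-0.03040)/1.00479 + 222.2 = 198.7625

c0=(177.37, 276.78) c1=(221.07, 303.88) c2=(249.17, 220.51) c3=(206.27, 198.76)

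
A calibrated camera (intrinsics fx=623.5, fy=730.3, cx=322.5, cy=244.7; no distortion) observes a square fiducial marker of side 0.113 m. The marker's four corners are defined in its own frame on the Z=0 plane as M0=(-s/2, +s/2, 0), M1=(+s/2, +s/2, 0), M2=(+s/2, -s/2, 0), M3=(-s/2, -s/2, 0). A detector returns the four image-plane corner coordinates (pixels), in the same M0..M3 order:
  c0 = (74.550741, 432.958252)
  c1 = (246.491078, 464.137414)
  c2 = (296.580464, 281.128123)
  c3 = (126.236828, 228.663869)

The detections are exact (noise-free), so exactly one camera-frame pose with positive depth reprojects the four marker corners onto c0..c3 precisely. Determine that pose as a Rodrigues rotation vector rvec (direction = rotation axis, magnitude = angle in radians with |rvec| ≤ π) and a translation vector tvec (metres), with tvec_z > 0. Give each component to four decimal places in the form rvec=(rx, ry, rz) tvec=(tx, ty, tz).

rvec=(0.1360, -0.3679, 0.2932) tvec=(-0.0850, 0.0599, 0.4006)

Intrinsics K: fx=623.5, fy=730.3, cx=322.5, cy=244.7
Marker side s = 0.113 m; corners in marker frame (Z=0):
  M0 = (-0.0565, +0.0565, 0)
  M1 = (+0.0565, +0.0565, 0)
  M2 = (+0.0565, -0.0565, 0)
  M3 = (-0.0565, -0.0565, 0)
Detected image corners:
  c0 = (74.550741, 432.958252) px
  c1 = (246.491078, 464.137414) px
  c2 = (296.580464, 281.128123) px
  c3 = (126.236828, 228.663869) px
Planar DLT: solve 8×8 A·h = b for H (H[2,2]=1):
  H  [+1687.69593 -413.85010 +190.18559]
  H  [+696.43705 +1777.08081 +353.88391]
  H  [+0.93075 +0.19419 +1.00000]
B = K⁻¹H; ‖b₁‖=2.496098, ‖b₂‖=2.496098; λ = 2/(‖b₁‖+‖b₂‖) = 0.400625, sign → tz>0 ⇒ λ=+0.400625
r₁ = λ·B[:,0] = (+0.89155,+0.25711,+0.37288); r₂ = λ·B[:,1] = (-0.30616,+0.94880,+0.07780)
r₃ = r₁×r₂ = (-0.33379,-0.18352,+0.92461); SVD([r₁ r₂ r₃]) → R = UVᵀ:
  R  [+0.89155 -0.30616 -0.33379]
  R  [+0.25711 +0.94880 -0.18352]
  R  [+0.37288 +0.07780 +0.92461]
t = (-0.08502, +0.05990, +0.40063) m
tr R = 2.764954; θ = arccos((tr R − 1)/2) = 0.489694 rad = 28.057°
axis k = ((R−Rᵀ)₃₂, (R−Rᵀ)₁₃, (R−Rᵀ)₂₁) / (2 sinθ) = (+0.277787, -0.751210, +0.598763)
rvec = θ·k = (+0.136031, -0.367863, +0.293211)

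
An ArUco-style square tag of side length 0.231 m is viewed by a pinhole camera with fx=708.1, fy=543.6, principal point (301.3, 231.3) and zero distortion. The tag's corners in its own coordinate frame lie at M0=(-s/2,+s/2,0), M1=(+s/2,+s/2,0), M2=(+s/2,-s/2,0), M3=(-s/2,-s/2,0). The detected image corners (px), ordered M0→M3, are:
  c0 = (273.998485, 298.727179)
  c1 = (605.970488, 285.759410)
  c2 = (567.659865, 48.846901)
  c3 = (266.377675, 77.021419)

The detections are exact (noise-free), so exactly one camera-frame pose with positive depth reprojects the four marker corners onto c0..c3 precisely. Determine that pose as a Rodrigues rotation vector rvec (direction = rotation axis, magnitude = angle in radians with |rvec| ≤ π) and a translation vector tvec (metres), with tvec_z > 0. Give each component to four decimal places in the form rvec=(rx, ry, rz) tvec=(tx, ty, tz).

Intrinsics K: fx=708.1, fy=543.6, cx=301.3, cy=231.3
Marker side s = 0.231 m; corners in marker frame (Z=0):
  M0 = (-0.1155, +0.1155, 0)
  M1 = (+0.1155, +0.1155, 0)
  M2 = (+0.1155, -0.1155, 0)
  M3 = (-0.1155, -0.1155, 0)
Detected image corners:
  c0 = (273.998485, 298.727179) px
  c1 = (605.970488, 285.759410) px
  c2 = (567.659865, 48.846901) px
  c3 = (266.377675, 77.021419) px
Planar DLT: solve 8×8 A·h = b for H (H[2,2]=1):
  H  [+1229.39591 -72.82818 +422.07694]
  H  [-147.85294 +921.09340 +172.72530]
  H  [-0.32262 -0.39620 +1.00000]
B = K⁻¹H; ‖b₁‖=1.905810, ‖b₂‖=1.905810; λ = 2/(‖b₁‖+‖b₂‖) = 0.524711, sign → tz>0 ⇒ λ=+0.524711
r₁ = λ·B[:,0] = (+0.98303,-0.07069,-0.16928); r₂ = λ·B[:,1] = (+0.03449,+0.97754,-0.20789)
r₃ = r₁×r₂ = (+0.18018,+0.19852,+0.96339); SVD([r₁ r₂ r₃]) → R = UVᵀ:
  R  [+0.98303 +0.03449 +0.18018]
  R  [-0.07069 +0.97754 +0.19852]
  R  [-0.16928 -0.20789 +0.96339]
t = (+0.08950, -0.05654, +0.52471) m
tr R = 2.923966; θ = arccos((tr R − 1)/2) = 0.276624 rad = 15.849°
axis k = ((R−Rᵀ)₃₂, (R−Rᵀ)₁₃, (R−Rᵀ)₂₁) / (2 sinθ) = (-0.744045, +0.639781, -0.192555)
rvec = θ·k = (-0.205821, +0.176979, -0.053265)

rvec=(-0.2058, 0.1770, -0.0533) tvec=(0.0895, -0.0565, 0.5247)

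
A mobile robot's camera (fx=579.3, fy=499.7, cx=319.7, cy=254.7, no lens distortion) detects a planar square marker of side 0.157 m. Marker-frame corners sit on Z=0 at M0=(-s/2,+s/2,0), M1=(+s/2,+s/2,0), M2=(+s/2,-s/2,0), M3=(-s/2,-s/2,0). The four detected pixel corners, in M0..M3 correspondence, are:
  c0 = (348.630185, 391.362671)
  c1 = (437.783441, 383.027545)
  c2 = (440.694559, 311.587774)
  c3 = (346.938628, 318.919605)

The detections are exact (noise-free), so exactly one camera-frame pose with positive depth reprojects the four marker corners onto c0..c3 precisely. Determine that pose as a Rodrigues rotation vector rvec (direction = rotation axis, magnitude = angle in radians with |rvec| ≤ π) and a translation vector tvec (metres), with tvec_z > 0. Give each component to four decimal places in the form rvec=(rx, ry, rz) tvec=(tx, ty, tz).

rvec=(0.3144, -0.1312, -0.0545) tvec=(0.1243, 0.1890, 0.9700)

Intrinsics K: fx=579.3, fy=499.7, cx=319.7, cy=254.7
Marker side s = 0.157 m; corners in marker frame (Z=0):
  M0 = (-0.0785, +0.0785, 0)
  M1 = (+0.0785, +0.0785, 0)
  M2 = (+0.0785, -0.0785, 0)
  M3 = (-0.0785, -0.0785, 0)
Detected image corners:
  c0 = (348.630185, 391.362671) px
  c1 = (437.783441, 383.027545) px
  c2 = (440.694559, 311.587774) px
  c3 = (346.938628, 318.919605) px
Planar DLT: solve 8×8 A·h = b for H (H[2,2]=1):
  H  [+630.86908 +122.44134 +393.94848]
  H  [-6.48594 +571.07191 +352.09382]
  H  [+0.12382 +0.32138 +1.00000]
B = K⁻¹H; ‖b₁‖=1.030981, ‖b₂‖=1.030981; λ = 2/(‖b₁‖+‖b₂‖) = 0.969950, sign → tz>0 ⇒ λ=+0.969950
r₁ = λ·B[:,0] = (+0.99001,-0.07381,+0.12010); r₂ = λ·B[:,1] = (+0.03298,+0.94960,+0.31173)
r₃ = r₁×r₂ = (-0.13706,-0.30465,+0.94255); SVD([r₁ r₂ r₃]) → R = UVᵀ:
  R  [+0.99001 +0.03298 -0.13706]
  R  [-0.07381 +0.94960 -0.30465]
  R  [+0.12010 +0.31173 +0.94255]
t = (+0.12432, +0.18905, +0.96995) m
tr R = 2.882166; θ = arccos((tr R − 1)/2) = 0.344978 rad = 19.766°
axis k = ((R−Rᵀ)₃₂, (R−Rᵀ)₁₃, (R−Rᵀ)₂₁) / (2 sinθ) = (+0.911325, -0.380212, -0.157881)
rvec = θ·k = (+0.314387, -0.131165, -0.054465)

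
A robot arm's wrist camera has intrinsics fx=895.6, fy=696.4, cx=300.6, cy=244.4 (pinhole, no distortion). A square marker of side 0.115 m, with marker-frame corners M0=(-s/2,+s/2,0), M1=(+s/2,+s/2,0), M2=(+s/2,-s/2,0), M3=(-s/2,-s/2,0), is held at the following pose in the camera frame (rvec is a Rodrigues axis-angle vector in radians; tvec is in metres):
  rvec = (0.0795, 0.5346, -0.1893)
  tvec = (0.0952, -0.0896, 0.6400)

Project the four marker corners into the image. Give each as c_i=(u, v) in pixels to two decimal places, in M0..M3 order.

Intrinsics K: fx=895.6, fy=696.4, cx=300.6, cy=244.4
Marker side s = 0.115 m; corners in marker frame (Z=0):
  M0 = (-0.0575, +0.0575, 0)
  M1 = (+0.0575, +0.0575, 0)
  M2 = (+0.0575, -0.0575, 0)
  M3 = (-0.0575, -0.0575, 0)
rvec = (0.0795, 0.5346, -0.1893), |rvec| = θ = 0.57267 rad = 32.812°
Rodrigues: sinθ=0.54188, 1−cosθ=0.15954; R = I + sinθ·[k]× + (1−cosθ)·[k]×²:
    [+0.84353 +0.19980 +0.49853]
    [-0.15845 +0.97949 -0.12446]
    [-0.51318 +0.02599 +0.85789]
t = (0.0952, -0.0896, 0.6400) m
M0: Pc = R·M0+t = (+0.05819, -0.02417, +0.67100); u = 895.6·(+0.05819)/0.67100 + 300.6 = 378.2611, v = 696.4·(-0.02417)/0.67100 + 244.4 = 219.3166
M1: Pc = R·M1+t = (+0.15519, -0.04239, +0.61199); u = 895.6·(+0.15519)/0.61199 + 300.6 = 527.7117, v = 696.4·(-0.04239)/0.61199 + 244.4 = 196.1633
M2: Pc = R·M2+t = (+0.13221, -0.15503, +0.60900); u = 895.6·(+0.13221)/0.60900 + 300.6 = 495.0367, v = 696.4·(-0.15503)/0.60900 + 244.4 = 67.1187
M3: Pc = R·M3+t = (+0.03521, -0.13681, +0.66801); u = 895.6·(+0.03521)/0.66801 + 300.6 = 347.8039, v = 696.4·(-0.13681)/0.66801 + 244.4 = 101.7761

c0=(378.26, 219.32) c1=(527.71, 196.16) c2=(495.04, 67.12) c3=(347.80, 101.78)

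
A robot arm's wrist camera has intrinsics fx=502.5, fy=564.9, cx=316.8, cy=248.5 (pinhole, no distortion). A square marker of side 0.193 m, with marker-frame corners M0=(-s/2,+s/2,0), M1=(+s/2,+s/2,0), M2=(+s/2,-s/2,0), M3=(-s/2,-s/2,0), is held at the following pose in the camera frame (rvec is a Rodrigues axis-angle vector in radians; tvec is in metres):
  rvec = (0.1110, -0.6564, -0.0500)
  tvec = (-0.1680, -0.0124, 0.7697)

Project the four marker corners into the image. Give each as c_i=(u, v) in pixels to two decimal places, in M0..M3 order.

c0=(147.65, 319.85) c1=(262.60, 299.33) c2=(259.75, 168.22) c3=(140.55, 167.49)

Intrinsics K: fx=502.5, fy=564.9, cx=316.8, cy=248.5
Marker side s = 0.193 m; corners in marker frame (Z=0):
  M0 = (-0.0965, +0.0965, 0)
  M1 = (+0.0965, +0.0965, 0)
  M2 = (+0.0965, -0.0965, 0)
  M3 = (-0.0965, -0.0965, 0)
rvec = (0.1110, -0.6564, -0.0500), |rvec| = θ = 0.66759 rad = 38.250°
Rodrigues: sinθ=0.61910, 1−cosθ=0.21469; R = I + sinθ·[k]× + (1−cosθ)·[k]×²:
    [+0.79125 +0.01127 -0.61139]
    [-0.08146 +0.99286 -0.08713]
    [+0.60604 +0.11875 +0.78652]
t = (-0.1680, -0.0124, 0.7697) m
M0: Pc = R·M0+t = (-0.24327, +0.09127, +0.72268); u = 502.5·(-0.24327)/0.72268 + 316.8 = 147.6479, v = 564.9·(+0.09127)/0.72268 + 248.5 = 319.8457
M1: Pc = R·M1+t = (-0.09056, +0.07555, +0.83964); u = 502.5·(-0.09056)/0.83964 + 316.8 = 262.6045, v = 564.9·(+0.07555)/0.83964 + 248.5 = 299.3288
M2: Pc = R·M2+t = (-0.09273, -0.11607, +0.81672); u = 502.5·(-0.09273)/0.81672 + 316.8 = 259.7454, v = 564.9·(-0.11607)/0.81672 + 248.5 = 168.2167
M3: Pc = R·M3+t = (-0.24544, -0.10035, +0.69976); u = 502.5·(-0.24544)/0.69976 + 316.8 = 140.5459, v = 564.9·(-0.10035)/0.69976 + 248.5 = 167.4898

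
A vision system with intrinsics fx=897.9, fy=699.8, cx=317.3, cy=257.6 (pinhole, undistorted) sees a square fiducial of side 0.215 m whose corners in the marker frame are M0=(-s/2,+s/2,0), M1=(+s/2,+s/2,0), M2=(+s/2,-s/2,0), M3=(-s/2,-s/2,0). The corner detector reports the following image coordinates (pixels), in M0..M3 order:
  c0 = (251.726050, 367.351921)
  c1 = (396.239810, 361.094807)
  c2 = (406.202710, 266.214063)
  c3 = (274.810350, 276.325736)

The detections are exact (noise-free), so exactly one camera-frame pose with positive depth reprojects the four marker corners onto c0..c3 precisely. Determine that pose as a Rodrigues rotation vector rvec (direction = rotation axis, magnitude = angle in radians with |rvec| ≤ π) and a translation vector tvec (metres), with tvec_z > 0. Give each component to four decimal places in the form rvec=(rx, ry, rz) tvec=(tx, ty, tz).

rvec=(-0.6970, 0.3407, 0.0141) tvec=(0.0202, 0.1102, 1.3325)

Intrinsics K: fx=897.9, fy=699.8, cx=317.3, cy=257.6
Marker side s = 0.215 m; corners in marker frame (Z=0):
  M0 = (-0.1075, +0.1075, 0)
  M1 = (+0.1075, +0.1075, 0)
  M2 = (+0.1075, -0.1075, 0)
  M3 = (-0.1075, -0.1075, 0)
Detected image corners:
  c0 = (251.726050, 367.351921) px
  c1 = (396.239810, 361.094807) px
  c2 = (406.202710, 266.214063) px
  c3 = (274.810350, 276.325736) px
Planar DLT: solve 8×8 A·h = b for H (H[2,2]=1):
  H  [+562.25536 -233.92985 +330.92527]
  H  [-112.96697 +282.62935 +315.49917]
  H  [-0.23430 -0.47046 +1.00000]
B = K⁻¹H; ‖b₁‖=0.750471, ‖b₂‖=0.750471; λ = 2/(‖b₁‖+‖b₂‖) = 1.332497, sign → tz>0 ⇒ λ=+1.332497
r₁ = λ·B[:,0] = (+0.94472,-0.10018,-0.31220); r₂ = λ·B[:,1] = (-0.12563,+0.76892,-0.62688)
r₃ = r₁×r₂ = (+0.30286,+0.63145,+0.71383); SVD([r₁ r₂ r₃]) → R = UVᵀ:
  R  [+0.94472 -0.12563 +0.30286]
  R  [-0.10018 +0.76892 +0.63145]
  R  [-0.31220 -0.62688 +0.71383]
t = (+0.02022, +0.11025, +1.33250) m
tr R = 2.427464; θ = arccos((tr R − 1)/2) = 0.775984 rad = 44.461°
axis k = ((R−Rᵀ)₃₂, (R−Rᵀ)₁₃, (R−Rᵀ)₂₁) / (2 sinθ) = (-0.898273, +0.439062, +0.018166)
rvec = θ·k = (-0.697046, +0.340705, +0.014096)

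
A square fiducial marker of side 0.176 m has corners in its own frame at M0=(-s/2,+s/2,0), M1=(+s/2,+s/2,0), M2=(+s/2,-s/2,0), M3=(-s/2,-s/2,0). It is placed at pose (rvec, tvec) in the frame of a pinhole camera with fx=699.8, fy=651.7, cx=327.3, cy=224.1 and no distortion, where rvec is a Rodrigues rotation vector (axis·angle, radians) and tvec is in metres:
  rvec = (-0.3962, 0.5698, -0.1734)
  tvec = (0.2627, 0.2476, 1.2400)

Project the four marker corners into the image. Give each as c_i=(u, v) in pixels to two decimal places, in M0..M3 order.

Intrinsics K: fx=699.8, fy=651.7, cx=327.3, cy=224.1
Marker side s = 0.176 m; corners in marker frame (Z=0):
  M0 = (-0.0880, +0.0880, 0)
  M1 = (+0.0880, +0.0880, 0)
  M2 = (+0.0880, -0.0880, 0)
  M3 = (-0.0880, -0.0880, 0)
rvec = (-0.3962, 0.5698, -0.1734), |rvec| = θ = 0.71534 rad = 40.986°
Rodrigues: sinθ=0.65588, 1−cosθ=0.24513; R = I + sinθ·[k]× + (1−cosθ)·[k]×²:
    [+0.83007 +0.05084 +0.55534]
    [-0.26713 +0.91040 +0.31593]
    [-0.48952 -0.41059 +0.76927]
t = (0.2627, 0.2476, 1.2400) m
M0: Pc = R·M0+t = (+0.19413, +0.35122, +1.24695); u = 699.8·(+0.19413)/1.24695 + 327.3 = 436.2469, v = 651.7·(+0.35122)/1.24695 + 224.1 = 407.6620
M1: Pc = R·M1+t = (+0.34022, +0.30421, +1.16079); u = 699.8·(+0.34022)/1.16079 + 327.3 = 532.4067, v = 651.7·(+0.30421)/1.16079 + 224.1 = 394.8907
M2: Pc = R·M2+t = (+0.33127, +0.14398, +1.23305); u = 699.8·(+0.33127)/1.23305 + 327.3 = 515.3080, v = 651.7·(+0.14398)/1.23305 + 224.1 = 300.1956
M3: Pc = R·M3+t = (+0.18518, +0.19099, +1.31921); u = 699.8·(+0.18518)/1.31921 + 327.3 = 425.5324, v = 651.7·(+0.19099)/1.31921 + 224.1 = 318.4517

c0=(436.25, 407.66) c1=(532.41, 394.89) c2=(515.31, 300.20) c3=(425.53, 318.45)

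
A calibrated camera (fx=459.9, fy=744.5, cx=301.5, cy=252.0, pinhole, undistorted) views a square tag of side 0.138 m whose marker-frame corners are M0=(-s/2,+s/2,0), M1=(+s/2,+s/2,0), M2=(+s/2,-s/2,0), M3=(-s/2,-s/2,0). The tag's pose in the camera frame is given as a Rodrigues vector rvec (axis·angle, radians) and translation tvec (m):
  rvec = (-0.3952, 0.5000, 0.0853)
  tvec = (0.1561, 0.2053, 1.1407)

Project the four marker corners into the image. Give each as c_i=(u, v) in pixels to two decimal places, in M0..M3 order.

Intrinsics K: fx=459.9, fy=744.5, cx=301.5, cy=252.0
Marker side s = 0.138 m; corners in marker frame (Z=0):
  M0 = (-0.0690, +0.0690, 0)
  M1 = (+0.0690, +0.0690, 0)
  M2 = (+0.0690, -0.0690, 0)
  M3 = (-0.0690, -0.0690, 0)
rvec = (-0.3952, 0.5000, 0.0853), |rvec| = θ = 0.64301 rad = 36.842°
Rodrigues: sinθ=0.59961, 1−cosθ=0.19970; R = I + sinθ·[k]× + (1−cosθ)·[k]×²:
    [+0.87573 -0.17498 +0.44997]
    [-0.01590 +0.92105 +0.38912]
    [-0.48253 -0.34792 +0.80381]
t = (0.1561, 0.2053, 1.1407) m
M0: Pc = R·M0+t = (+0.08360, +0.26995, +1.14999); u = 459.9·(+0.08360)/1.14999 + 301.5 = 334.9333, v = 744.5·(+0.26995)/1.14999 + 252.0 = 426.7647
M1: Pc = R·M1+t = (+0.20445, +0.26776, +1.08340); u = 459.9·(+0.20445)/1.08340 + 301.5 = 388.2892, v = 744.5·(+0.26776)/1.08340 + 252.0 = 435.9985
M2: Pc = R·M2+t = (+0.22860, +0.14065, +1.13141); u = 459.9·(+0.22860)/1.13141 + 301.5 = 394.4219, v = 744.5·(+0.14065)/1.13141 + 252.0 = 344.5519
M3: Pc = R·M3+t = (+0.10775, +0.14284, +1.19800); u = 459.9·(+0.10775)/1.19800 + 301.5 = 342.8634, v = 744.5·(+0.14284)/1.19800 + 252.0 = 340.7711

c0=(334.93, 426.76) c1=(388.29, 436.00) c2=(394.42, 344.55) c3=(342.86, 340.77)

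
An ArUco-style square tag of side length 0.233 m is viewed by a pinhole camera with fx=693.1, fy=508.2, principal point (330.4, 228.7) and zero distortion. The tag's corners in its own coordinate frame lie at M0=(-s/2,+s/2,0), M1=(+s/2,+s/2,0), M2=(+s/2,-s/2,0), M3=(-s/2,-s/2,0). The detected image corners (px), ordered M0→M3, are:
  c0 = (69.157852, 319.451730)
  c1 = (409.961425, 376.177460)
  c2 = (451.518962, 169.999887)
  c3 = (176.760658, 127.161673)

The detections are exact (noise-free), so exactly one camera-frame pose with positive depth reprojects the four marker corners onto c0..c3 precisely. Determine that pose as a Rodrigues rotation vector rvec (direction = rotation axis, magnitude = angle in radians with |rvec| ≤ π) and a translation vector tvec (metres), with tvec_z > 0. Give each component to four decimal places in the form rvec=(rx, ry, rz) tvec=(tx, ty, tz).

Intrinsics K: fx=693.1, fy=508.2, cx=330.4, cy=228.7
Marker side s = 0.233 m; corners in marker frame (Z=0):
  M0 = (-0.1165, +0.1165, 0)
  M1 = (+0.1165, +0.1165, 0)
  M2 = (+0.1165, -0.1165, 0)
  M3 = (-0.1165, -0.1165, 0)
Detected image corners:
  c0 = (69.157852, 319.451730) px
  c1 = (409.961425, 376.177460) px
  c2 = (451.518962, 169.999887) px
  c3 = (176.760658, 127.161673) px
Planar DLT: solve 8×8 A·h = b for H (H[2,2]=1):
  H  [+1287.45834 -580.49820 +279.75207]
  H  [+194.24649 +622.35756 +237.13767]
  H  [-0.06510 -0.93674 +1.00000]
B = K⁻¹H; ‖b₁‖=1.933981, ‖b₂‖=1.933981; λ = 2/(‖b₁‖+‖b₂‖) = 0.517068, sign → tz>0 ⇒ λ=+0.517068
r₁ = λ·B[:,0] = (+0.97652,+0.21278,-0.03366); r₂ = λ·B[:,1] = (-0.20217,+0.85119,-0.48436)
r₃ = r₁×r₂ = (-0.07441,+0.47979,+0.87422); SVD([r₁ r₂ r₃]) → R = UVᵀ:
  R  [+0.97652 -0.20217 -0.07441]
  R  [+0.21278 +0.85119 +0.47979]
  R  [-0.03366 -0.48436 +0.87422]
t = (-0.03778, +0.00858, +0.51707) m
tr R = 2.701930; θ = arccos((tr R − 1)/2) = 0.552977 rad = 31.683°
axis k = ((R−Rᵀ)₃₂, (R−Rᵀ)₁₃, (R−Rᵀ)₂₁) / (2 sinθ) = (-0.917850, -0.038794, +0.395028)
rvec = θ·k = (-0.507550, -0.021452, +0.218441)

rvec=(-0.5075, -0.0215, 0.2184) tvec=(-0.0378, 0.0086, 0.5171)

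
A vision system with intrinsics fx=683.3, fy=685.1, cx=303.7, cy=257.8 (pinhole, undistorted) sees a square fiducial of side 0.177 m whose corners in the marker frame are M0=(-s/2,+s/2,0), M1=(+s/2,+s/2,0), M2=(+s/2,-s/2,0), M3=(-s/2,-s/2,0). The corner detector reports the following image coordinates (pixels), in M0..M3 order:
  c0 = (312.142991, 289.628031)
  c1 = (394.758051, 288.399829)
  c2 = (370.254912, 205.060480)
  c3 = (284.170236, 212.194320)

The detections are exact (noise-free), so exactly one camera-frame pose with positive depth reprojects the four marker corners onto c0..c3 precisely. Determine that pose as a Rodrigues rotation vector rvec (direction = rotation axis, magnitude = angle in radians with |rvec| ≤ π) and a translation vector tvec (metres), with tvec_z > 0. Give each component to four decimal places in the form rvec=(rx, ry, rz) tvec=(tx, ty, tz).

rvec=(0.5518, 0.5053, -0.1870) tvec=(0.0664, -0.0142, 1.2755)

Intrinsics K: fx=683.3, fy=685.1, cx=303.7, cy=257.8
Marker side s = 0.177 m; corners in marker frame (Z=0):
  M0 = (-0.0885, +0.0885, 0)
  M1 = (+0.0885, +0.0885, 0)
  M2 = (+0.0885, -0.0885, 0)
  M3 = (-0.0885, -0.0885, 0)
Detected image corners:
  c0 = (312.142991, 289.628031) px
  c1 = (394.758051, 288.399829) px
  c2 = (370.254912, 205.060480) px
  c3 = (284.170236, 212.194320) px
Planar DLT: solve 8×8 A·h = b for H (H[2,2]=1):
  H  [+341.28366 +269.65276 +339.26444]
  H  [-121.76782 +542.09281 +250.15946]
  H  [-0.39656 +0.35575 +1.00000]
B = K⁻¹H; ‖b₁‖=0.784005, ‖b₂‖=0.784005; λ = 2/(‖b₁‖+‖b₂‖) = 1.275501, sign → tz>0 ⇒ λ=+1.275501
r₁ = λ·B[:,0] = (+0.86188,-0.03637,-0.50581); r₂ = λ·B[:,1] = (+0.30168,+0.83851,+0.45376)
r₃ = r₁×r₂ = (+0.40762,-0.54367,+0.73366); SVD([r₁ r₂ r₃]) → R = UVᵀ:
  R  [+0.86188 +0.30168 +0.40762]
  R  [-0.03637 +0.83851 -0.54367]
  R  [-0.50581 +0.45376 +0.73366]
t = (+0.06639, -0.01422, +1.27550) m
tr R = 2.434052; θ = arccos((tr R − 1)/2) = 0.771270 rad = 44.191°
axis k = ((R−Rᵀ)₃₂, (R−Rᵀ)₁₃, (R−Rᵀ)₂₁) / (2 sinθ) = (+0.715468, +0.655214, -0.242487)
rvec = θ·k = (+0.551819, +0.505347, -0.187023)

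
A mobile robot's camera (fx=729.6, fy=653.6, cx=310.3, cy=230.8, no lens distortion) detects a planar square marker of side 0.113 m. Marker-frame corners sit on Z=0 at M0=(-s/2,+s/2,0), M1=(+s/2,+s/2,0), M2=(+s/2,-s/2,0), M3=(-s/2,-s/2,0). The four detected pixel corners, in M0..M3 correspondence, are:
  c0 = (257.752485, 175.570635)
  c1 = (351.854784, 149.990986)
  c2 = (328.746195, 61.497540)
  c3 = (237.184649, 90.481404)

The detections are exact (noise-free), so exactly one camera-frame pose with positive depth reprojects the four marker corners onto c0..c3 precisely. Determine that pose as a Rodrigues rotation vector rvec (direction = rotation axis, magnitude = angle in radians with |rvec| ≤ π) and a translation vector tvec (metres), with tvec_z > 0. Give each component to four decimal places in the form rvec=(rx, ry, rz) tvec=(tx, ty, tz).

rvec=(-0.0837, 0.3378, -0.2372) tvec=(-0.0194, -0.1377, 0.8073)

Intrinsics K: fx=729.6, fy=653.6, cx=310.3, cy=230.8
Marker side s = 0.113 m; corners in marker frame (Z=0):
  M0 = (-0.0565, +0.0565, 0)
  M1 = (+0.0565, +0.0565, 0)
  M2 = (+0.0565, -0.0565, 0)
  M3 = (-0.0565, -0.0565, 0)
Detected image corners:
  c0 = (257.752485, 175.570635) px
  c1 = (351.854784, 149.990986) px
  c2 = (328.746195, 61.497540) px
  c3 = (237.184649, 90.481404) px
Planar DLT: solve 8×8 A·h = b for H (H[2,2]=1):
  H  [+705.60699 +149.07322 +292.75877]
  H  [-288.60822 +749.88178 +119.32233]
  H  [-0.39410 -0.14950 +1.00000]
B = K⁻¹H; ‖b₁‖=1.238694, ‖b₂‖=1.238694; λ = 2/(‖b₁‖+‖b₂‖) = 0.807302, sign → tz>0 ⇒ λ=+0.807302
r₁ = λ·B[:,0] = (+0.91607,-0.24413,-0.31816); r₂ = λ·B[:,1] = (+0.21628,+0.96884,-0.12069)
r₃ = r₁×r₂ = (+0.33771,+0.04175,+0.94032); SVD([r₁ r₂ r₃]) → R = UVᵀ:
  R  [+0.91607 +0.21628 +0.33771]
  R  [-0.24413 +0.96884 +0.04175]
  R  [-0.31816 -0.12069 +0.94032]
t = (-0.01941, -0.13769, +0.80730) m
tr R = 2.825234; θ = arccos((tr R − 1)/2) = 0.421156 rad = 24.130°
axis k = ((R−Rᵀ)₃₂, (R−Rᵀ)₁₃, (R−Rᵀ)₂₁) / (2 sinθ) = (-0.198670, +0.802152, -0.563101)
rvec = θ·k = (-0.083671, +0.337831, -0.237153)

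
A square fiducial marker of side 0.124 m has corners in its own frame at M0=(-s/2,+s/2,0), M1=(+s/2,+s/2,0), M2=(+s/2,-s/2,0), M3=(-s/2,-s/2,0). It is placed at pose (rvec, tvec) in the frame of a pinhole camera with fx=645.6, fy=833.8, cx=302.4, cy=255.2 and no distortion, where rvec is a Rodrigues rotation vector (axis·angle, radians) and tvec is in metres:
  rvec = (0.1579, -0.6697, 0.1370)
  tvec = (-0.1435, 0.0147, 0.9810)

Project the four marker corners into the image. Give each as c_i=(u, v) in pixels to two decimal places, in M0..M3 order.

Intrinsics K: fx=645.6, fy=833.8, cx=302.4, cy=255.2
Marker side s = 0.124 m; corners in marker frame (Z=0):
  M0 = (-0.0620, +0.0620, 0)
  M1 = (+0.0620, +0.0620, 0)
  M2 = (+0.0620, -0.0620, 0)
  M3 = (-0.0620, -0.0620, 0)
rvec = (0.1579, -0.6697, 0.1370), |rvec| = θ = 0.70157 rad = 40.197°
Rodrigues: sinθ=0.64542, 1−cosθ=0.23617; R = I + sinθ·[k]× + (1−cosθ)·[k]×²:
    [+0.77579 -0.17677 -0.60572]
    [+0.07530 +0.97903 -0.18929]
    [+0.62648 +0.10124 +0.77284]
t = (-0.1435, 0.0147, 0.9810) m
M0: Pc = R·M0+t = (-0.20256, +0.07073, +0.94844); u = 645.6·(-0.20256)/0.94844 + 302.4 = 164.5179, v = 833.8·(+0.07073)/0.94844 + 255.2 = 317.3824
M1: Pc = R·M1+t = (-0.10636, +0.08007, +1.02612); u = 645.6·(-0.10636)/1.02612 + 302.4 = 235.4813, v = 833.8·(+0.08007)/1.02612 + 255.2 = 320.2616
M2: Pc = R·M2+t = (-0.08444, -0.04133, +1.01356); u = 645.6·(-0.08444)/1.01356 + 302.4 = 248.6146, v = 833.8·(-0.04133)/1.01356 + 255.2 = 221.1989
M3: Pc = R·M3+t = (-0.18064, -0.05067, +0.93588); u = 645.6·(-0.18064)/0.93588 + 302.4 = 177.7895, v = 833.8·(-0.05067)/0.93588 + 255.2 = 210.0584

c0=(164.52, 317.38) c1=(235.48, 320.26) c2=(248.61, 221.20) c3=(177.79, 210.06)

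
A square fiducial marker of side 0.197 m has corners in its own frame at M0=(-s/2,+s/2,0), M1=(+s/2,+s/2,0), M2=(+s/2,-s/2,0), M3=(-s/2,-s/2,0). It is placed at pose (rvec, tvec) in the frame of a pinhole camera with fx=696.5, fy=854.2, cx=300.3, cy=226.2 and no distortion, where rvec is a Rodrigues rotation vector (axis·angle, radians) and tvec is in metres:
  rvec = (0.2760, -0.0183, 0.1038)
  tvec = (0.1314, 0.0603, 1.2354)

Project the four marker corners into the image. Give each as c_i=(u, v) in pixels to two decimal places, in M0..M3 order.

Intrinsics K: fx=696.5, fy=854.2, cx=300.3, cy=226.2
Marker side s = 0.197 m; corners in marker frame (Z=0):
  M0 = (-0.0985, +0.0985, 0)
  M1 = (+0.0985, +0.0985, 0)
  M2 = (+0.0985, -0.0985, 0)
  M3 = (-0.0985, -0.0985, 0)
rvec = (0.2760, -0.0183, 0.1038), |rvec| = θ = 0.29544 rad = 16.928°
Rodrigues: sinθ=0.29116, 1−cosθ=0.04333; R = I + sinθ·[k]× + (1−cosθ)·[k]×²:
    [+0.99449 -0.10480 -0.00381]
    [+0.09979 +0.95684 -0.27295]
    [+0.03226 +0.27106 +0.96202]
t = (0.1314, 0.0603, 1.2354) m
M0: Pc = R·M0+t = (+0.02312, +0.14472, +1.25892); u = 696.5·(+0.02312)/1.25892 + 300.3 = 313.0912, v = 854.2·(+0.14472)/1.25892 + 226.2 = 324.3946
M1: Pc = R·M1+t = (+0.21903, +0.16438, +1.26528); u = 696.5·(+0.21903)/1.26528 + 300.3 = 420.8720, v = 854.2·(+0.16438)/1.26528 + 226.2 = 337.1731
M2: Pc = R·M2+t = (+0.23968, -0.02412, +1.21188); u = 696.5·(+0.23968)/1.21188 + 300.3 = 438.0508, v = 854.2·(-0.02412)/1.21188 + 226.2 = 209.1992
M3: Pc = R·M3+t = (+0.04377, -0.04378, +1.20552); u = 696.5·(+0.04377)/1.20552 + 300.3 = 325.5863, v = 854.2·(-0.04378)/1.20552 + 226.2 = 195.1801

c0=(313.09, 324.39) c1=(420.87, 337.17) c2=(438.05, 209.20) c3=(325.59, 195.18)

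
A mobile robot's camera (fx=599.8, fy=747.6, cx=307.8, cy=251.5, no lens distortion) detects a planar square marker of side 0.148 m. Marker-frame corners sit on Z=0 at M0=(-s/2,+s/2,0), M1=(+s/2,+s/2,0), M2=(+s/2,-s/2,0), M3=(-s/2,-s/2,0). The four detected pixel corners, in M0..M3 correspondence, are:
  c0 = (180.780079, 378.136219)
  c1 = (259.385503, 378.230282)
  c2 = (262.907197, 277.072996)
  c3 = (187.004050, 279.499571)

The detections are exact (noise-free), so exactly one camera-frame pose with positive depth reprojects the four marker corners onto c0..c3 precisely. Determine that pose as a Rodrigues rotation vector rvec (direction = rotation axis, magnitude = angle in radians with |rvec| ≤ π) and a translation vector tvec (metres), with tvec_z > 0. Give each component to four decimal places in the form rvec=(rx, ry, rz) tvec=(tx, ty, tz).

Intrinsics K: fx=599.8, fy=747.6, cx=307.8, cy=251.5
Marker side s = 0.148 m; corners in marker frame (Z=0):
  M0 = (-0.0740, +0.0740, 0)
  M1 = (+0.0740, +0.0740, 0)
  M2 = (+0.0740, -0.0740, 0)
  M3 = (-0.0740, -0.0740, 0)
Detected image corners:
  c0 = (180.780079, 378.136219) px
  c1 = (259.385503, 378.230282) px
  c2 = (262.907197, 277.072996) px
  c3 = (187.004050, 279.499571) px
Planar DLT: solve 8×8 A·h = b for H (H[2,2]=1):
  H  [+483.24189 -88.06628 +222.06821]
  H  [-64.94394 +593.70427 +327.32825]
  H  [-0.17338 -0.24728 +1.00000]
B = K⁻¹H; ‖b₁‖=0.911735, ‖b₂‖=0.911735; λ = 2/(‖b₁‖+‖b₂‖) = 1.096810, sign → tz>0 ⇒ λ=+1.096810
r₁ = λ·B[:,0] = (+0.98125,-0.03131,-0.19016); r₂ = λ·B[:,1] = (-0.02186,+0.96227,-0.27122)
r₃ = r₁×r₂ = (+0.19148,+0.27029,+0.94355); SVD([r₁ r₂ r₃]) → R = UVᵀ:
  R  [+0.98125 -0.02186 +0.19148]
  R  [-0.03131 +0.96227 +0.27029]
  R  [-0.19016 -0.27122 +0.94355]
t = (-0.15677, +0.11125, +1.09681) m
tr R = 2.887069; θ = arccos((tr R − 1)/2) = 0.337654 rad = 19.346°
axis k = ((R−Rᵀ)₃₂, (R−Rᵀ)₁₃, (R−Rᵀ)₂₁) / (2 sinθ) = (-0.817315, +0.576014, -0.014263)
rvec = θ·k = (-0.275970, +0.194493, -0.004816)

rvec=(-0.2760, 0.1945, -0.0048) tvec=(-0.1568, 0.1112, 1.0968)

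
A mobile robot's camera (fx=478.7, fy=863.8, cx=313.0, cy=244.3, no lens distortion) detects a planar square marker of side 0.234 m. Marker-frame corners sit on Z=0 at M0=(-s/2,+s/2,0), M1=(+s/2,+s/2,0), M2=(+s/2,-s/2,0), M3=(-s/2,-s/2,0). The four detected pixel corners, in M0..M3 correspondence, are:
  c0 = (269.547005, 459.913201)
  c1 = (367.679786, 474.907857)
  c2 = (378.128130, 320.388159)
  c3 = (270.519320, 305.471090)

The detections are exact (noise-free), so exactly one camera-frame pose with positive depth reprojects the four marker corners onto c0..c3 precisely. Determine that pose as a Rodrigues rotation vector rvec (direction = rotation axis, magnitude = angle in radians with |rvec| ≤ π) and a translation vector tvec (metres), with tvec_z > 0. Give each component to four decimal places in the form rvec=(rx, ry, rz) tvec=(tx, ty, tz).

Intrinsics K: fx=478.7, fy=863.8, cx=313.0, cy=244.3
Marker side s = 0.234 m; corners in marker frame (Z=0):
  M0 = (-0.1170, +0.1170, 0)
  M1 = (+0.1170, +0.1170, 0)
  M2 = (+0.1170, -0.1170, 0)
  M3 = (-0.1170, -0.1170, 0)
Detected image corners:
  c0 = (269.547005, 459.913201) px
  c1 = (367.679786, 474.907857) px
  c2 = (378.128130, 320.388159) px
  c3 = (270.519320, 305.471090) px
Planar DLT: solve 8×8 A·h = b for H (H[2,2]=1):
  H  [+425.81905 +101.52568 +321.09683]
  H  [+48.29813 +812.90012 +393.67249]
  H  [-0.04004 +0.39143 +1.00000]
B = K⁻¹H; ‖b₁‖=0.919052, ‖b₂‖=0.919052; λ = 2/(‖b₁‖+‖b₂‖) = 1.088078, sign → tz>0 ⇒ λ=+1.088078
r₁ = λ·B[:,0] = (+0.99637,+0.07316,-0.04357); r₂ = λ·B[:,1] = (-0.04772,+0.90351,+0.42591)
r₃ = r₁×r₂ = (+0.07053,-0.42229,+0.90372); SVD([r₁ r₂ r₃]) → R = UVᵀ:
  R  [+0.99637 -0.04772 +0.07053]
  R  [+0.07316 +0.90351 -0.42229]
  R  [-0.04357 +0.42591 +0.90372]
t = (+0.01840, +0.18816, +1.08808) m
tr R = 2.803589; θ = arccos((tr R − 1)/2) = 0.446892 rad = 25.605°
axis k = ((R−Rᵀ)₃₂, (R−Rᵀ)₁₃, (R−Rᵀ)₂₁) / (2 sinθ) = (+0.981334, +0.132003, +0.139852)
rvec = θ·k = (+0.438551, +0.058991, +0.062499)

rvec=(0.4386, 0.0590, 0.0625) tvec=(0.0184, 0.1882, 1.0881)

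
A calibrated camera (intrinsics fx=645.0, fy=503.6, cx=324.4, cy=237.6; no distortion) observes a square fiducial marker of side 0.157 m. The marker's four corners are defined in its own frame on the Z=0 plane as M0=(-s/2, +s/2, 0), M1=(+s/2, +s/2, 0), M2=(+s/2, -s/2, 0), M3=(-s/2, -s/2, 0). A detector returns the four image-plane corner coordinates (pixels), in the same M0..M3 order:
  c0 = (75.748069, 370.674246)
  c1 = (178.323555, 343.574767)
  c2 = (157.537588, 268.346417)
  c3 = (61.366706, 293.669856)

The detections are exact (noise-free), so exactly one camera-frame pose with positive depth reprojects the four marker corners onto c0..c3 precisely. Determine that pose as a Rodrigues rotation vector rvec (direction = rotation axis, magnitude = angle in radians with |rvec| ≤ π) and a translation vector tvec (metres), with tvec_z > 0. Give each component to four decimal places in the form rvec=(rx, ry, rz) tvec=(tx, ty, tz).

rvec=(-0.4077, 0.0603, -0.3222) tvec=(-0.3100, 0.1543, 0.9687)

Intrinsics K: fx=645.0, fy=503.6, cx=324.4, cy=237.6
Marker side s = 0.157 m; corners in marker frame (Z=0):
  M0 = (-0.0785, +0.0785, 0)
  M1 = (+0.0785, +0.0785, 0)
  M2 = (+0.0785, -0.0785, 0)
  M3 = (-0.0785, -0.0785, 0)
Detected image corners:
  c0 = (75.748069, 370.674246) px
  c1 = (178.323555, 343.574767) px
  c2 = (157.537588, 268.346417) px
  c3 = (61.366706, 293.669856) px
Planar DLT: solve 8×8 A·h = b for H (H[2,2]=1):
  H  [+633.09969 +63.32542 +117.98650]
  H  [-164.58699 +353.44866 +317.82924]
  H  [+0.00684 -0.41172 +1.00000]
B = K⁻¹H; ‖b₁‖=1.032317, ‖b₂‖=1.032317; λ = 2/(‖b₁‖+‖b₂‖) = 0.968695, sign → tz>0 ⇒ λ=+0.968695
r₁ = λ·B[:,0] = (+0.94749,-0.31972,+0.00663); r₂ = λ·B[:,1] = (+0.29570,+0.86804,-0.39883)
r₃ = r₁×r₂ = (+0.12176,+0.37985,+0.91700); SVD([r₁ r₂ r₃]) → R = UVᵀ:
  R  [+0.94749 +0.29570 +0.12176]
  R  [-0.31972 +0.86804 +0.37985]
  R  [+0.00663 -0.39883 +0.91700]
t = (-0.31000, +0.15432, +0.96870) m
tr R = 2.732533; θ = arccos((tr R − 1)/2) = 0.523116 rad = 29.972°
axis k = ((R−Rᵀ)₃₂, (R−Rᵀ)₁₃, (R−Rᵀ)₂₁) / (2 sinθ) = (-0.779330, +0.115233, -0.615927)
rvec = θ·k = (-0.407680, +0.060280, -0.322201)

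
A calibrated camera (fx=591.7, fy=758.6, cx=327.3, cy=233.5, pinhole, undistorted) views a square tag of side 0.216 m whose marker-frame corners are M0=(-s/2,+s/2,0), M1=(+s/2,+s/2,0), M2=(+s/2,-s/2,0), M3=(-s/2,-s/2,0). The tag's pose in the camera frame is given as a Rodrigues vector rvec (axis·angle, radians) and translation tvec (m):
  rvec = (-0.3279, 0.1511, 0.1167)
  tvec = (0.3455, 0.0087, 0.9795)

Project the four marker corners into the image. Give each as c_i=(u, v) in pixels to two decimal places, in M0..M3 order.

c0=(465.12, 312.66) c1=(605.71, 331.52) c2=(604.67, 170.09) c3=(473.28, 158.09)

Intrinsics K: fx=591.7, fy=758.6, cx=327.3, cy=233.5
Marker side s = 0.216 m; corners in marker frame (Z=0):
  M0 = (-0.1080, +0.1080, 0)
  M1 = (+0.1080, +0.1080, 0)
  M2 = (+0.1080, -0.1080, 0)
  M3 = (-0.1080, -0.1080, 0)
rvec = (-0.3279, 0.1511, 0.1167), |rvec| = θ = 0.37943 rad = 21.740°
Rodrigues: sinθ=0.37039, 1−cosθ=0.07112; R = I + sinθ·[k]× + (1−cosθ)·[k]×²:
    [+0.98199 -0.13840 +0.12860]
    [+0.08944 +0.94015 +0.32880]
    [-0.16640 -0.31138 +0.93560]
t = (0.3455, 0.0087, 0.9795) m
M0: Pc = R·M0+t = (+0.22450, +0.10058, +0.96384); u = 591.7·(+0.22450)/0.96384 + 327.3 = 465.1185, v = 758.6·(+0.10058)/0.96384 + 233.5 = 312.6598
M1: Pc = R·M1+t = (+0.43661, +0.11990, +0.92790); u = 591.7·(+0.43661)/0.92790 + 327.3 = 605.7150, v = 758.6·(+0.11990)/0.92790 + 233.5 = 331.5208
M2: Pc = R·M2+t = (+0.46650, -0.08318, +0.99516); u = 591.7·(+0.46650)/0.99516 + 327.3 = 604.6726, v = 758.6·(-0.08318)/0.99516 + 233.5 = 170.0950
M3: Pc = R·M3+t = (+0.25439, -0.10250, +1.03110); u = 591.7·(+0.25439)/1.03110 + 327.3 = 473.2834, v = 758.6·(-0.10250)/1.03110 + 233.5 = 158.0914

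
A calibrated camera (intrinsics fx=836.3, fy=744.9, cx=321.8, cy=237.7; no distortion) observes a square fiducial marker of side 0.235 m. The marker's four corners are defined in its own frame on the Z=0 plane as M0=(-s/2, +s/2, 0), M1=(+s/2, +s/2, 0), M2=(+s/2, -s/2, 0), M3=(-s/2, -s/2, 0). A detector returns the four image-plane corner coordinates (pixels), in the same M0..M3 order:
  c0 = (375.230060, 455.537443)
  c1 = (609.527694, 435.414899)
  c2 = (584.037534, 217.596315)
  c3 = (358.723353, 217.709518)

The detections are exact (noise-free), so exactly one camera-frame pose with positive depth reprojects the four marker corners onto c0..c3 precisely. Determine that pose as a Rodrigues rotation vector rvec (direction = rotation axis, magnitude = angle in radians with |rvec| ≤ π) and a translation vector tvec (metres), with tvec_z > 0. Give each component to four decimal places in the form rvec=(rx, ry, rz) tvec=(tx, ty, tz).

Intrinsics K: fx=836.3, fy=744.9, cx=321.8, cy=237.7
Marker side s = 0.235 m; corners in marker frame (Z=0):
  M0 = (-0.1175, +0.1175, 0)
  M1 = (+0.1175, +0.1175, 0)
  M2 = (+0.1175, -0.1175, 0)
  M3 = (-0.1175, -0.1175, 0)
Detected image corners:
  c0 = (375.230060, 455.537443) px
  c1 = (609.527694, 435.414899) px
  c2 = (584.037534, 217.596315) px
  c3 = (358.723353, 217.709518) px
Planar DLT: solve 8×8 A·h = b for H (H[2,2]=1):
  H  [+1153.27214 -6.05040 +486.55945]
  H  [+78.92187 +901.42648 +328.67493]
  H  [+0.36487 -0.19969 +1.00000]
B = K⁻¹H; ‖b₁‖=1.291285, ‖b₂‖=1.291285; λ = 2/(‖b₁‖+‖b₂‖) = 0.774422, sign → tz>0 ⇒ λ=+0.774422
r₁ = λ·B[:,0] = (+0.95921,-0.00812,+0.28256); r₂ = λ·B[:,1] = (+0.05390,+0.98650,-0.15464)
r₃ = r₁×r₂ = (-0.27749,+0.16357,+0.94670); SVD([r₁ r₂ r₃]) → R = UVᵀ:
  R  [+0.95921 +0.05390 -0.27749]
  R  [-0.00812 +0.98650 +0.16357]
  R  [+0.28256 -0.15464 +0.94670]
t = (+0.15257, +0.09458, +0.77442) m
tr R = 2.892415; θ = arccos((tr R − 1)/2) = 0.329490 rad = 18.878°
axis k = ((R−Rᵀ)₃₂, (R−Rᵀ)₁₃, (R−Rᵀ)₂₁) / (2 sinθ) = (-0.491728, -0.865459, -0.095838)
rvec = θ·k = (-0.162019, -0.285160, -0.031578)

rvec=(-0.1620, -0.2852, -0.0316) tvec=(0.1526, 0.0946, 0.7744)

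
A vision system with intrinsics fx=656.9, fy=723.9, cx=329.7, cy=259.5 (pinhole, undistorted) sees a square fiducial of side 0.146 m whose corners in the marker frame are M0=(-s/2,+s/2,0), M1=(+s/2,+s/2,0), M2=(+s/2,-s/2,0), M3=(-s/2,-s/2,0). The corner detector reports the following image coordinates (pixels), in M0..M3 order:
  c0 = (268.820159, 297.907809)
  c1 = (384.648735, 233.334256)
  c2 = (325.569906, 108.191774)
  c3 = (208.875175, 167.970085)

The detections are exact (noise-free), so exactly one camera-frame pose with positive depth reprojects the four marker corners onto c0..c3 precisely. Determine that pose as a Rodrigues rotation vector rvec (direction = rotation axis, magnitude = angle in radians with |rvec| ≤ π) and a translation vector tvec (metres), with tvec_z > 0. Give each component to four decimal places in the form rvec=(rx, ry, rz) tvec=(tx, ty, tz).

Intrinsics K: fx=656.9, fy=723.9, cx=329.7, cy=259.5
Marker side s = 0.146 m; corners in marker frame (Z=0):
  M0 = (-0.0730, +0.0730, 0)
  M1 = (+0.0730, +0.0730, 0)
  M2 = (+0.0730, -0.0730, 0)
  M3 = (-0.0730, -0.0730, 0)
Detected image corners:
  c0 = (268.820159, 297.907809) px
  c1 = (384.648735, 233.334256) px
  c2 = (325.569906, 108.191774) px
  c3 = (208.875175, 167.970085) px
Planar DLT: solve 8×8 A·h = b for H (H[2,2]=1):
  H  [+863.44375 +388.36518 +297.79709]
  H  [-380.16677 +860.24038 +201.03710]
  H  [+0.22600 -0.06466 +1.00000]
B = K⁻¹H; ‖b₁‖=1.364152, ‖b₂‖=1.364152; λ = 2/(‖b₁‖+‖b₂‖) = 0.733056, sign → tz>0 ⇒ λ=+0.733056
r₁ = λ·B[:,0] = (+0.88039,-0.44436,+0.16567); r₂ = λ·B[:,1] = (+0.45718,+0.88811,-0.04740)
r₃ = r₁×r₂ = (-0.12607,+0.11747,+0.98504); SVD([r₁ r₂ r₃]) → R = UVᵀ:
  R  [+0.88039 +0.45718 -0.12607]
  R  [-0.44436 +0.88811 +0.11747]
  R  [+0.16567 -0.04740 +0.98504]
t = (-0.03560, -0.05920, +0.73306) m
tr R = 2.753547; θ = arccos((tr R − 1)/2) = 0.501685 rad = 28.744°
axis k = ((R−Rᵀ)₃₂, (R−Rᵀ)₁₃, (R−Rᵀ)₂₁) / (2 sinθ) = (-0.171413, -0.303328, -0.937342)
rvec = θ·k = (-0.085995, -0.152175, -0.470250)

rvec=(-0.0860, -0.1522, -0.4703) tvec=(-0.0356, -0.0592, 0.7331)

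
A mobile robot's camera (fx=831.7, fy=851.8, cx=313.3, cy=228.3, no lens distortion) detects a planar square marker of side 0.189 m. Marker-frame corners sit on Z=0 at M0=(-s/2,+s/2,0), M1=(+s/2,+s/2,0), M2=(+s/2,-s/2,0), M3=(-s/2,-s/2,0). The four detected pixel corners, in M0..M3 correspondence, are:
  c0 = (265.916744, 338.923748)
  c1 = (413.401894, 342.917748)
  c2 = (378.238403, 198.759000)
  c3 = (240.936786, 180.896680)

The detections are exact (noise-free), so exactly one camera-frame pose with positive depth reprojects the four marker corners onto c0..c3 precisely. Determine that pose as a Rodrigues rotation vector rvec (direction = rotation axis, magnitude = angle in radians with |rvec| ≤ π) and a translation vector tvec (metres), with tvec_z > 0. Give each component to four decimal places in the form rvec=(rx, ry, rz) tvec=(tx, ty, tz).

Intrinsics K: fx=831.7, fy=851.8, cx=313.3, cy=228.3
Marker side s = 0.189 m; corners in marker frame (Z=0):
  M0 = (-0.0945, +0.0945, 0)
  M1 = (+0.0945, +0.0945, 0)
  M2 = (+0.0945, -0.0945, 0)
  M3 = (-0.0945, -0.0945, 0)
Detected image corners:
  c0 = (265.916744, 338.923748) px
  c1 = (413.401894, 342.917748) px
  c2 = (378.238403, 198.759000) px
  c3 = (240.936786, 180.896680) px
Planar DLT: solve 8×8 A·h = b for H (H[2,2]=1):
  H  [+921.27977 +1.88381 +327.43460]
  H  [+197.76639 +668.01336 +262.15641]
  H  [+0.52097 -0.48842 +1.00000]
B = K⁻¹H; ‖b₁‖=1.053912, ‖b₂‖=1.053912; λ = 2/(‖b₁‖+‖b₂‖) = 0.948846, sign → tz>0 ⇒ λ=+0.948846
r₁ = λ·B[:,0] = (+0.86483,+0.08781,+0.49432); r₂ = λ·B[:,1] = (+0.17672,+0.86833,-0.46343)
r₃ = r₁×r₂ = (-0.46993,+0.48815,+0.73544); SVD([r₁ r₂ r₃]) → R = UVᵀ:
  R  [+0.86483 +0.17672 -0.46993]
  R  [+0.08781 +0.86833 +0.48815]
  R  [+0.49432 -0.46343 +0.73544]
t = (+0.01613, +0.03771, +0.94885) m
tr R = 2.468607; θ = arccos((tr R − 1)/2) = 0.746156 rad = 42.752°
axis k = ((R−Rᵀ)₃₂, (R−Rᵀ)₁₃, (R−Rᵀ)₂₁) / (2 sinθ) = (-0.700910, -0.710237, -0.065491)
rvec = θ·k = (-0.522989, -0.529948, -0.048867)

rvec=(-0.5230, -0.5299, -0.0489) tvec=(0.0161, 0.0377, 0.9488)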